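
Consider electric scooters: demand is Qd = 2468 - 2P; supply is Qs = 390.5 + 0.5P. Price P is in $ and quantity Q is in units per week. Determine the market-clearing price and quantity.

P* = 831, Q* = 806

At equilibrium Qd = Qs, so 2468 - 2P = 390.5 + 0.5P; collecting terms, 2077.5 = 2.5P and P* = 831.
Substitute back: Q* = 2468 - 2(831) = 806.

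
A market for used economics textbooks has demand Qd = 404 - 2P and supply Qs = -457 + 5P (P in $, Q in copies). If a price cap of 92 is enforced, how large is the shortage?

With P fixed at 92, quantity demanded is 220 and quantity supplied is 3.
Shortage = Qd - Qs = 220 - 3 = 217.

Shortage = 217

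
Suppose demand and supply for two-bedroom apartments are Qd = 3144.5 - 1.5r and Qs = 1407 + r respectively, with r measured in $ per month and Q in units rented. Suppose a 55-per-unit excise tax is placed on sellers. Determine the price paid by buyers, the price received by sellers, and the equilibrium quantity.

With a tax of 55 on sellers, they supply based on the net price r_s = r_b - 55, so Qs = 1352 + r_b.
Set Qd = Qs: 3144.5 - 1.5r_b = 1352 + r_b, so 1792.5 = 2.5r_b and r_b = 717.
Then r_s = 717 - 55 = 662 and Q = 3144.5 - 1.5(717) = 2069.

r_b = 717, r_s = 662, Q = 2069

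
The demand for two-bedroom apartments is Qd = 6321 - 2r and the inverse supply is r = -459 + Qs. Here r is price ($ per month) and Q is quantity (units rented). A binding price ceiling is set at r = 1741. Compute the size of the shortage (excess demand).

Shortage = 639

Rewriting in direct form: Qs = 459 + r.
Evaluating both curves at the ceiling price 1741 gives Qd = 2839, Qs = 2200.
Shortage = Qd - Qs = 2839 - 2200 = 639.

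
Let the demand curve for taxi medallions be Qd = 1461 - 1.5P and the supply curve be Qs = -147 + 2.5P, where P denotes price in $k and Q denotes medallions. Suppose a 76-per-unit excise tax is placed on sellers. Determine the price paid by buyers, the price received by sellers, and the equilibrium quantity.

P_b = 449.5, P_s = 373.5, Q = 786.75

The tax drives a wedge P_b - P_s = 76. Substituting P_s = P_b - 76 into supply: Qs = -337 + 2.5P_b.
Equate demand and the shifted supply: 1461 - 1.5P_b = -337 + 2.5P_b, giving 4P_b = 1798, so P_b = 449.5.
Then P_s = 449.5 - 76 = 373.5 and Q = 1461 - 1.5(449.5) = 786.75.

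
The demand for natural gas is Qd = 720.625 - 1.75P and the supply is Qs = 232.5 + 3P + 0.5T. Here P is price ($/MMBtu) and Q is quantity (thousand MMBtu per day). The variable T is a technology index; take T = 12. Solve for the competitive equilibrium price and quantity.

With T = 12, supply is Qs = 238.5 + 3P.
The market clears where 720.625 - 1.75P = 238.5 + 3P. Rearranging, 4.75P = 482.125, hence P* = 101.5.
Plugging P* into demand: Q* = 720.625 - 1.75(101.5) = 543.

P* = 101.5, Q* = 543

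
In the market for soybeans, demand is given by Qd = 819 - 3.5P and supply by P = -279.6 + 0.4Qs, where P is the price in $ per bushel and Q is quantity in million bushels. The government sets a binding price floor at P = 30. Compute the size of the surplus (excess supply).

Solving each curve for Q: Qs = 699 + 2.5P.
At P = 30: Qd = 714 and Qs = 774.
Surplus = Qs - Qd = 774 - 714 = 60.

Surplus = 60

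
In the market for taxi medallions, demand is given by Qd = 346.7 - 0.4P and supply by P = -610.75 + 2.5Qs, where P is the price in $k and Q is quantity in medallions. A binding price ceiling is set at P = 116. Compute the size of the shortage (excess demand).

Shortage = 9.6

Rewriting in direct form: Qs = 244.3 + 0.4P.
With P fixed at 116, quantity demanded is 300.3 and quantity supplied is 290.7.
Shortage = Qd - Qs = 300.3 - 290.7 = 9.6.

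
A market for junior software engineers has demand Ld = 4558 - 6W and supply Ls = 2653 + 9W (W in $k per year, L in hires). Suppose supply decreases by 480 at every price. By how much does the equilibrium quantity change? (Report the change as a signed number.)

Set Ld = Ls: 4558 - 6W = 2653 + 9W, so 1905 = 15W and W* = 127.
Substitute back: L* = 4558 - 6(127) = 3796.
After the shift, supply is Ls = 2173 + 9W.
New equilibrium: 2385 = 15W, so W = 159 and L = 3604.
ΔL = 3604 - 3796 = -192.

ΔL = -192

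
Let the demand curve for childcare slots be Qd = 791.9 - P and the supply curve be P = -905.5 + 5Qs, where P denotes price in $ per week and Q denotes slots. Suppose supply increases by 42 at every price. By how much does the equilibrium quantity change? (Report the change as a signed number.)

Inverting to quantity form: Qs = 181.1 + 0.2P.
Set Qd = Qs: 791.9 - P = 181.1 + 0.2P, so 610.8 = 1.2P and P* = 509.
From the demand curve, Q* = 791.9 - 509 = 282.9.
After the shift, supply is Qs = 223.1 + 0.2P.
The new intersection has 568.8 = 1.2P, i.e. P = 474, Q = 317.9.
ΔQ = 317.9 - 282.9 = 35.

ΔQ = 35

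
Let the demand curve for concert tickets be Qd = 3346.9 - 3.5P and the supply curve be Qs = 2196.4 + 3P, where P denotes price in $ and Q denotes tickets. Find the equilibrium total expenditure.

Total expenditure = 482749.8

At equilibrium Qd = Qs, so 3346.9 - 3.5P = 2196.4 + 3P; collecting terms, 1150.5 = 6.5P and P* = 177.
Plugging P* into demand: Q* = 3346.9 - 3.5(177) = 2727.4.
Total expenditure = P* × Q* = 177 × 2727.4 = 482749.8.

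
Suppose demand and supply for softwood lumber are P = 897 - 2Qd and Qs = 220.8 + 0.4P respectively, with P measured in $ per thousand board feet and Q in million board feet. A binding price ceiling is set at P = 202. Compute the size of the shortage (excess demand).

Shortage = 45.9

In direct form, Qd = 448.5 - 0.5P.
At P = 202: Qd = 347.5 and Qs = 301.6.
Shortage = Qd - Qs = 347.5 - 301.6 = 45.9.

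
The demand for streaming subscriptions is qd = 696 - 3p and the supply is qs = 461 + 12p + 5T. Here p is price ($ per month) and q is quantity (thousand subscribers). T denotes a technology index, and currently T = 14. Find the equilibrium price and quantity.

p* = 11, q* = 663

With T = 14, supply is qs = 531 + 12p.
The market clears where 696 - 3p = 531 + 12p. Rearranging, 15p = 165, hence p* = 11.
From the demand curve, q* = 696 - 3(11) = 663.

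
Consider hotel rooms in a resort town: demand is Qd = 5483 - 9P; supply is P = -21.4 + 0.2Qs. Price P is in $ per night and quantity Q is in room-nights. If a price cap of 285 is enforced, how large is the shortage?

Inverting to quantity form: Qs = 107 + 5P.
Evaluating both curves at the ceiling price 285 gives Qd = 2918, Qs = 1532.
Shortage = Qd - Qs = 2918 - 1532 = 1386.

Shortage = 1386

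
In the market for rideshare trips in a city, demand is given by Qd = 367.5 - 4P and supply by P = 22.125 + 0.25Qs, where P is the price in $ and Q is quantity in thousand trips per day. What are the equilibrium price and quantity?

Rewriting in direct form: Qs = -88.5 + 4P.
Set Qd = Qs: 367.5 - 4P = -88.5 + 4P, so 456 = 8P and P* = 57.
Substitute back: Q* = 367.5 - 4(57) = 139.5.

P* = 57, Q* = 139.5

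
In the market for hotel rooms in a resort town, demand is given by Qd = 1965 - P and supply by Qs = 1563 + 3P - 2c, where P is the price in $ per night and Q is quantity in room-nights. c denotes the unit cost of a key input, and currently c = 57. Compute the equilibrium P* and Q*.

P* = 129, Q* = 1836

With c = 57, supply is Qs = 1449 + 3P.
Equating demand and supply, 1965 - P = 1449 + 3P gives 4P = 516, so P* = 129.
Then Q* = 1965 - 129 = 1836.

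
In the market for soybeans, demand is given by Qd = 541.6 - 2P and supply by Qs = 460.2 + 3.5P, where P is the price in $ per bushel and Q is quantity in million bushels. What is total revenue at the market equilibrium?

Total revenue = 7577.6

Set Qd = Qs: 541.6 - 2P = 460.2 + 3.5P, so 81.4 = 5.5P and P* = 14.8.
Then Q* = 541.6 - 2(14.8) = 512.
Total revenue = P* × Q* = 14.8 × 512 = 7577.6.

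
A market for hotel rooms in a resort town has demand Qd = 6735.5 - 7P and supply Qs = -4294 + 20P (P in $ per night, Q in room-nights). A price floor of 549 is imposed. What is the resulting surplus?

At P = 549: Qd = 2892.5 and Qs = 6686.
Surplus = Qs - Qd = 6686 - 2892.5 = 3793.5.

Surplus = 3793.5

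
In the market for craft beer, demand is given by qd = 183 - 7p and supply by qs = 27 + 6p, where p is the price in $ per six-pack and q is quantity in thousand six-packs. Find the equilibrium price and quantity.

p* = 12, q* = 99

Equating demand and supply, 183 - 7p = 27 + 6p gives 13p = 156, so p* = 12.
Substitute back: q* = 183 - 7(12) = 99.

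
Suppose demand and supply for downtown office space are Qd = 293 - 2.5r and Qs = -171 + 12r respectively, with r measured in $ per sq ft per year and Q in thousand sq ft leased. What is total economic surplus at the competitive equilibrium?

At equilibrium Qd = Qs, so 293 - 2.5r = -171 + 12r; collecting terms, 464 = 14.5r and r* = 32.
Plugging r* into demand: Q* = 293 - 2.5(32) = 213.
Demand choke price = 117.2; supply choke price = 14.25. CS = ½(117.2 - 32)(213) = 9073.8; PS = ½(32 - 14.25)(213) = 1890.375. Total surplus = 10964.175.

Total surplus = 10964.175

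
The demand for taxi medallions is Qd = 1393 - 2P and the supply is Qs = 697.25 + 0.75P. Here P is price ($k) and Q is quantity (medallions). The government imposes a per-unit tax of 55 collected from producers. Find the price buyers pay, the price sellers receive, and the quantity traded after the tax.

With a tax of 55 on producers, they supply based on the net price P_s = P_b - 55, so Qs = 656 + 0.75P_b.
Market clearing requires 1393 - 2P_b = 656 + 0.75P_b; hence 737 = 2.75P_b and P_b = 268.
Then P_s = 268 - 55 = 213 and Q = 1393 - 2(268) = 857.

P_b = 268, P_s = 213, Q = 857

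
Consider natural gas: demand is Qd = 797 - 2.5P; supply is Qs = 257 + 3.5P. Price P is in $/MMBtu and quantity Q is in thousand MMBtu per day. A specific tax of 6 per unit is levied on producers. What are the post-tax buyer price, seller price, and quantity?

The tax drives a wedge P_b - P_s = 6. Substituting P_s = P_b - 6 into supply: Qs = 236 + 3.5P_b.
Set Qd = Qs: 797 - 2.5P_b = 236 + 3.5P_b, so 561 = 6P_b and P_b = 93.5.
Then P_s = 93.5 - 6 = 87.5 and Q = 797 - 2.5(93.5) = 563.25.

P_b = 93.5, P_s = 87.5, Q = 563.25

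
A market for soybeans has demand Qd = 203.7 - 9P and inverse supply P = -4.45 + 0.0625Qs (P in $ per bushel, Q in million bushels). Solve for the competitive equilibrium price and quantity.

Inverting to quantity form: Qs = 71.2 + 16P.
Equating demand and supply, 203.7 - 9P = 71.2 + 16P gives 25P = 132.5, so P* = 5.3.
Plugging P* into demand: Q* = 203.7 - 9(5.3) = 156.

P* = 5.3, Q* = 156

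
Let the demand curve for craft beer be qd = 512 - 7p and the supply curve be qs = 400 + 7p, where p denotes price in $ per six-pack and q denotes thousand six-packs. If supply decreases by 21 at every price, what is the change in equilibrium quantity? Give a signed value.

Δq = -10.5

The market clears where 512 - 7p = 400 + 7p. Rearranging, 14p = 112, hence p* = 8.
Plugging p* into demand: q* = 512 - 7(8) = 456.
After the shift, supply is qs = 379 + 7p.
Re-solving, 14p = 133 gives p = 9.5 and q = 445.5.
Δq = 445.5 - 456 = -10.5.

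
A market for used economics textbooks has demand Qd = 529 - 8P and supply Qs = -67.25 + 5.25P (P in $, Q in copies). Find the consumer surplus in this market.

At equilibrium Qd = Qs, so 529 - 8P = -67.25 + 5.25P; collecting terms, 596.25 = 13.25P and P* = 45.
Plugging P* into demand: Q* = 529 - 8(45) = 169.
Demand choke price (Qd = 0): P = 529/8 = 66.125. Consumer surplus = ½ × (66.125 - 45) × 169 = 1785.0625.

Consumer surplus = 1785.0625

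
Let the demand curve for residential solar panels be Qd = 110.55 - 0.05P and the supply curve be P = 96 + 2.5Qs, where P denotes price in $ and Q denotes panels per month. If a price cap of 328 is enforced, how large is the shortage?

Inverting to quantity form: Qs = -38.4 + 0.4P.
With P fixed at 328, quantity demanded is 94.15 and quantity supplied is 92.8.
Shortage = Qd - Qs = 94.15 - 92.8 = 1.35.

Shortage = 1.35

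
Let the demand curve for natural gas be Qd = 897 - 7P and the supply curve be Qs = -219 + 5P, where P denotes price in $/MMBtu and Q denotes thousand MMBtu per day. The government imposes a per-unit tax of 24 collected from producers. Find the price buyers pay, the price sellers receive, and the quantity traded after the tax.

The tax drives a wedge P_b - P_s = 24. Substituting P_s = P_b - 24 into supply: Qs = -339 + 5P_b.
Equate demand and the shifted supply: 897 - 7P_b = -339 + 5P_b, giving 12P_b = 1236, so P_b = 103.
So P_s = 79 and the quantity traded is Q = 897 - 7(103) = 176.

P_b = 103, P_s = 79, Q = 176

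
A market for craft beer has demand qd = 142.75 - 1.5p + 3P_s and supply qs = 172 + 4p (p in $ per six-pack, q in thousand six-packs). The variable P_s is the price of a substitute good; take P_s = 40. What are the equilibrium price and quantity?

With P_s = 40, demand is qd = 262.75 - 1.5p.
Set qd = qs: 262.75 - 1.5p = 172 + 4p, so 90.75 = 5.5p and p* = 16.5.
From the demand curve, q* = 262.75 - 1.5(16.5) = 238.

p* = 16.5, q* = 238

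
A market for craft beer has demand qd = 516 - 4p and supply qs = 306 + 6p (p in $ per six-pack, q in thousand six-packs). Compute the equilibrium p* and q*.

Set qd = qs: 516 - 4p = 306 + 6p, so 210 = 10p and p* = 21.
Then q* = 516 - 4(21) = 432.

p* = 21, q* = 432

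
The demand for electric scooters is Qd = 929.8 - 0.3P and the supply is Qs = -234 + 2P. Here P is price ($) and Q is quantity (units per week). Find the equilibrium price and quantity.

The market clears where 929.8 - 0.3P = -234 + 2P. Rearranging, 2.3P = 1163.8, hence P* = 506.
Substitute back: Q* = 929.8 - 0.3(506) = 778.

P* = 506, Q* = 778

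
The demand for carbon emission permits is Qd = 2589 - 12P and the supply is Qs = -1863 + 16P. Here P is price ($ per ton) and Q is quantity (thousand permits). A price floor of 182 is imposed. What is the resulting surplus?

Surplus = 644

With P fixed at 182, quantity demanded is 405 and quantity supplied is 1049.
Surplus = Qs - Qd = 1049 - 405 = 644.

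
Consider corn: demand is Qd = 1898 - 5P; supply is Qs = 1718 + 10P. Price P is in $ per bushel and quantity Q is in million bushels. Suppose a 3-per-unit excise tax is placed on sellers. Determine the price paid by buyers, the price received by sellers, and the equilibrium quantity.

P_b = 14, P_s = 11, Q = 1828

Sellers keep P_s = P_b - 3 per unit, so supply in terms of the buyer price is Qs = 1688 + 10P_b.
Set Qd = Qs: 1898 - 5P_b = 1688 + 10P_b, so 210 = 15P_b and P_b = 14.
So P_s = 11 and the quantity traded is Q = 1898 - 5(14) = 1828.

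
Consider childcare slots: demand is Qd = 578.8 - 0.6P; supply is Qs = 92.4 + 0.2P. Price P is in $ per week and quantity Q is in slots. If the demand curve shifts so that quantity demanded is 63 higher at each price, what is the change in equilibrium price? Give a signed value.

At equilibrium Qd = Qs, so 578.8 - 0.6P = 92.4 + 0.2P; collecting terms, 486.4 = 0.8P and P* = 608.
Plugging P* into demand: Q* = 578.8 - 0.6(608) = 214.
After the shift, demand is Qd = 641.8 - 0.6P.
The new intersection has 549.4 = 0.8P, i.e. P = 686.75, Q = 229.75.
ΔP = 686.75 - 608 = 78.75.

ΔP = 78.75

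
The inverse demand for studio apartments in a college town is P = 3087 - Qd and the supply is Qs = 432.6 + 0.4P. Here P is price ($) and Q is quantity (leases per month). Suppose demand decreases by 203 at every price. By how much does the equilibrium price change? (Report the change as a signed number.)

ΔP = -145

Solving each curve for Q: Qd = 3087 - P.
At equilibrium Qd = Qs, so 3087 - P = 432.6 + 0.4P; collecting terms, 2654.4 = 1.4P and P* = 1896.
Substitute back: Q* = 3087 - 1896 = 1191.
After the shift, demand is Qd = 2884 - P.
The new intersection has 2451.4 = 1.4P, i.e. P = 1751, Q = 1133.
ΔP = 1751 - 1896 = -145.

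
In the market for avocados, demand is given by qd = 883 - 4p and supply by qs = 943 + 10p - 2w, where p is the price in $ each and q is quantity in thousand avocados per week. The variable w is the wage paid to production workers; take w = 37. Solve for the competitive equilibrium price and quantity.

With w = 37, supply is qs = 869 + 10p.
Equating demand and supply, 883 - 4p = 869 + 10p gives 14p = 14, so p* = 1.
Substitute back: q* = 883 - 4(1) = 879.

p* = 1, q* = 879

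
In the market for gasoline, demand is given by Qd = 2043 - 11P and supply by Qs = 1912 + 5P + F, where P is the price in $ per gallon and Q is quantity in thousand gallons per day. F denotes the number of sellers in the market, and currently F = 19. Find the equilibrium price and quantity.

P* = 7, Q* = 1966

With F = 19, supply is Qs = 1931 + 5P.
Equating demand and supply, 2043 - 11P = 1931 + 5P gives 16P = 112, so P* = 7.
Substitute back: Q* = 2043 - 11(7) = 1966.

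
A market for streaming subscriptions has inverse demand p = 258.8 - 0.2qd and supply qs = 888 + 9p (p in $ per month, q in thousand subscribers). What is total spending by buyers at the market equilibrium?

Total spending by buyers = 33321

Solving each curve for q: qd = 1294 - 5p.
Equating demand and supply, 1294 - 5p = 888 + 9p gives 14p = 406, so p* = 29.
Then q* = 1294 - 5(29) = 1149.
Total spending by buyers = p* × q* = 29 × 1149 = 33321.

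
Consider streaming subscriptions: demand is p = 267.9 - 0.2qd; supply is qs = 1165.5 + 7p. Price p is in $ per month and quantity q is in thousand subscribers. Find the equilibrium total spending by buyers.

Total spending by buyers = 18371.5

In direct form, qd = 1339.5 - 5p.
At equilibrium qd = qs, so 1339.5 - 5p = 1165.5 + 7p; collecting terms, 174 = 12p and p* = 14.5.
Substitute back: q* = 1339.5 - 5(14.5) = 1267.
Total spending by buyers = p* × q* = 14.5 × 1267 = 18371.5.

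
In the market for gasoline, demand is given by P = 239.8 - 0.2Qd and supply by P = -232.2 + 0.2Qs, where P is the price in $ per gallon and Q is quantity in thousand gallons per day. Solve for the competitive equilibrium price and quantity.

P* = 3.8, Q* = 1180

Inverting to quantity form: Qd = 1199 - 5P and Qs = 1161 + 5P.
At equilibrium Qd = Qs, so 1199 - 5P = 1161 + 5P; collecting terms, 38 = 10P and P* = 3.8.
Then Q* = 1199 - 5(3.8) = 1180.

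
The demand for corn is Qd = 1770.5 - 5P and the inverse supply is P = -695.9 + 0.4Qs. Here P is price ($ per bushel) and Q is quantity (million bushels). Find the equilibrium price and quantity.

Solving each curve for Q: Qs = 1739.75 + 2.5P.
At equilibrium Qd = Qs, so 1770.5 - 5P = 1739.75 + 2.5P; collecting terms, 30.75 = 7.5P and P* = 4.1.
Then Q* = 1770.5 - 5(4.1) = 1750.

P* = 4.1, Q* = 1750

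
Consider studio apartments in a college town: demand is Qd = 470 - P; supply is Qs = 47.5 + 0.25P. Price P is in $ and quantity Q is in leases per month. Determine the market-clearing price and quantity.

P* = 338, Q* = 132

At equilibrium Qd = Qs, so 470 - P = 47.5 + 0.25P; collecting terms, 422.5 = 1.25P and P* = 338.
Substitute back: Q* = 470 - 338 = 132.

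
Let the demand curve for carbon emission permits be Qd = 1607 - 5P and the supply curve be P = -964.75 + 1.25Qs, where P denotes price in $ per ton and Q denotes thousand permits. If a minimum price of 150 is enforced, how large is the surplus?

Surplus = 34.8

Solving each curve for Q: Qs = 771.8 + 0.8P.
With P fixed at 150, quantity demanded is 857 and quantity supplied is 891.8.
Surplus = Qs - Qd = 891.8 - 857 = 34.8.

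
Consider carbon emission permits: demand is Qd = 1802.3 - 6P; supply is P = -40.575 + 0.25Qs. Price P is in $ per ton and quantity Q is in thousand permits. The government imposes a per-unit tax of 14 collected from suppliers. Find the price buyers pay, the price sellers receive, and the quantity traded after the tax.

P_b = 169.6, P_s = 155.6, Q = 784.7

Rewriting in direct form: Qs = 162.3 + 4P.
Suppliers keep P_s = P_b - 14 per unit, so supply in terms of the buyer price is Qs = 106.3 + 4P_b.
Market clearing requires 1802.3 - 6P_b = 106.3 + 4P_b; hence 1696 = 10P_b and P_b = 169.6.
Then P_s = 169.6 - 14 = 155.6 and Q = 1802.3 - 6(169.6) = 784.7.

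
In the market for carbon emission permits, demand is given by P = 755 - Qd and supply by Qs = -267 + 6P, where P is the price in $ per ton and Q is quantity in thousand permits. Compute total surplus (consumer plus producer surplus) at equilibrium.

In direct form, Qd = 755 - P.
Equating demand and supply, 755 - P = -267 + 6P gives 7P = 1022, so P* = 146.
Substitute back: Q* = 755 - 146 = 609.
Demand choke price = 755; supply choke price = 44.5. CS = ½(755 - 146)(609) = 185440.5; PS = ½(146 - 44.5)(609) = 30906.75. Total surplus = 216347.25.

Total surplus = 216347.25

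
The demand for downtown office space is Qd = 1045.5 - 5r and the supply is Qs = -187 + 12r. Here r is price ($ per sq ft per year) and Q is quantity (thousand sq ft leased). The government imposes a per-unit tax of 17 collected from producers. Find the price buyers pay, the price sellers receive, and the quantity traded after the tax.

r_b = 84.5, r_s = 67.5, Q = 623

The tax drives a wedge r_b - r_s = 17. Substituting r_s = r_b - 17 into supply: Qs = -391 + 12r_b.
Market clearing requires 1045.5 - 5r_b = -391 + 12r_b; hence 1436.5 = 17r_b and r_b = 84.5.
Then r_s = 84.5 - 17 = 67.5 and Q = 1045.5 - 5(84.5) = 623.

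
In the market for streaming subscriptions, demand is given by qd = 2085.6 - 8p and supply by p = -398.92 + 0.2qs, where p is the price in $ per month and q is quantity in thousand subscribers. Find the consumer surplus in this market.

Consumer surplus = 257454.76

In direct form, qs = 1994.6 + 5p.
Equating demand and supply, 2085.6 - 8p = 1994.6 + 5p gives 13p = 91, so p* = 7.
From the demand curve, q* = 2085.6 - 8(7) = 2029.6.
Demand choke price (qd = 0): p = 2085.6/8 = 260.7. Consumer surplus = ½ × (260.7 - 7) × 2029.6 = 257454.76.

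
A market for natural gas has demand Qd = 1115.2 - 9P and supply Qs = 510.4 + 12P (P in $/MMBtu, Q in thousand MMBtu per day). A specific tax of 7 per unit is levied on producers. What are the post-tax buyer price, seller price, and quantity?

With a tax of 7 on producers, they supply based on the net price P_s = P_b - 7, so Qs = 426.4 + 12P_b.
Market clearing requires 1115.2 - 9P_b = 426.4 + 12P_b; hence 688.8 = 21P_b and P_b = 32.8.
Then P_s = 32.8 - 7 = 25.8 and Q = 1115.2 - 9(32.8) = 820.

P_b = 32.8, P_s = 25.8, Q = 820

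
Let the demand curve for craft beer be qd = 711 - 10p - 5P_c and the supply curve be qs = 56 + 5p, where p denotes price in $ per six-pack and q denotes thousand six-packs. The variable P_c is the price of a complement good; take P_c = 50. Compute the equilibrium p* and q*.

p* = 27, q* = 191

With P_c = 50, demand is qd = 461 - 10p.
Equating demand and supply, 461 - 10p = 56 + 5p gives 15p = 405, so p* = 27.
Substitute back: q* = 461 - 10(27) = 191.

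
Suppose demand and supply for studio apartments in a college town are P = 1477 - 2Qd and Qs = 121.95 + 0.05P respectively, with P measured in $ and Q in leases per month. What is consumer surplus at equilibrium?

In direct form, Qd = 738.5 - 0.5P.
Set Qd = Qs: 738.5 - 0.5P = 121.95 + 0.05P, so 616.55 = 0.55P and P* = 1121.
Substitute back: Q* = 738.5 - 0.5(1121) = 178.
Demand choke price (Qd = 0): P = 738.5/0.5 = 1477. Consumer surplus = ½ × (1477 - 1121) × 178 = 31684.

Consumer surplus = 31684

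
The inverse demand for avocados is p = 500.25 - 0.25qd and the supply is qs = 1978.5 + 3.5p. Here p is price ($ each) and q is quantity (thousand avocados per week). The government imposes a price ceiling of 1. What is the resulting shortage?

Solving each curve for q: qd = 2001 - 4p.
With p fixed at 1, quantity demanded is 1997 and quantity supplied is 1982.
Shortage = qd - qs = 1997 - 1982 = 15.

Shortage = 15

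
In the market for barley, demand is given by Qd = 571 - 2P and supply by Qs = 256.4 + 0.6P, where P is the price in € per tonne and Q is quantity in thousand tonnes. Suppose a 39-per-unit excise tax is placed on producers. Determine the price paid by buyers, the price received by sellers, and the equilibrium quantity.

P_b = 130, P_s = 91, Q = 311

The tax drives a wedge P_b - P_s = 39. Substituting P_s = P_b - 39 into supply: Qs = 233 + 0.6P_b.
Equate demand and the shifted supply: 571 - 2P_b = 233 + 0.6P_b, giving 2.6P_b = 338, so P_b = 130.
Then P_s = 130 - 39 = 91 and Q = 571 - 2(130) = 311.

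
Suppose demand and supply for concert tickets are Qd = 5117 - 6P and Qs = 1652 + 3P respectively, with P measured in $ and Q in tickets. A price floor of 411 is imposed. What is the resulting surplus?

Surplus = 234

With P fixed at 411, quantity demanded is 2651 and quantity supplied is 2885.
Surplus = Qs - Qd = 2885 - 2651 = 234.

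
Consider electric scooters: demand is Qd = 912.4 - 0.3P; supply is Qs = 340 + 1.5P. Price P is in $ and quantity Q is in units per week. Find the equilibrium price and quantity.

The market clears where 912.4 - 0.3P = 340 + 1.5P. Rearranging, 1.8P = 572.4, hence P* = 318.
Plugging P* into demand: Q* = 912.4 - 0.3(318) = 817.

P* = 318, Q* = 817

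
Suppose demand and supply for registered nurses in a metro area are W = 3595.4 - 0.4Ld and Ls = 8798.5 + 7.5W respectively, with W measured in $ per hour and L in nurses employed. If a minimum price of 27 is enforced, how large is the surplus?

Inverting to quantity form: Ld = 8988.5 - 2.5W.
At W = 27: Ld = 8921 and Ls = 9001.
Surplus = Ls - Ld = 9001 - 8921 = 80.

Surplus = 80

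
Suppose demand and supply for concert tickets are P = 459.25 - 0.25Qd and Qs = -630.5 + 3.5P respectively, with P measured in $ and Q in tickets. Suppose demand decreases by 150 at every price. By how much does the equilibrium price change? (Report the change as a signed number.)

Inverting to quantity form: Qd = 1837 - 4P.
At equilibrium Qd = Qs, so 1837 - 4P = -630.5 + 3.5P; collecting terms, 2467.5 = 7.5P and P* = 329.
Plugging P* into demand: Q* = 1837 - 4(329) = 521.
After the shift, demand is Qd = 1687 - 4P.
The new intersection has 2317.5 = 7.5P, i.e. P = 309, Q = 451.
ΔP = 309 - 329 = -20.

ΔP = -20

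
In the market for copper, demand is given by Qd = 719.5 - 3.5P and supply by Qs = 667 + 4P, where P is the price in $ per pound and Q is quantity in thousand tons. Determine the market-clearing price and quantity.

P* = 7, Q* = 695

Equating demand and supply, 719.5 - 3.5P = 667 + 4P gives 7.5P = 52.5, so P* = 7.
From the demand curve, Q* = 719.5 - 3.5(7) = 695.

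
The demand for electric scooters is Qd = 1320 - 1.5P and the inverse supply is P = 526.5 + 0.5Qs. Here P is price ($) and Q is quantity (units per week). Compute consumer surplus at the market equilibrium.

In direct form, Qs = -1053 + 2P.
At equilibrium Qd = Qs, so 1320 - 1.5P = -1053 + 2P; collecting terms, 2373 = 3.5P and P* = 678.
From the demand curve, Q* = 1320 - 1.5(678) = 303.
Demand choke price (Qd = 0): P = 1320/1.5 = 880. Consumer surplus = ½ × (880 - 678) × 303 = 30603.

Consumer surplus = 30603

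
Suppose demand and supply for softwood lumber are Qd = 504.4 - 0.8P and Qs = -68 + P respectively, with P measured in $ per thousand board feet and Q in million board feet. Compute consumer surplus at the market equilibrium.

Consumer surplus = 39062.5

The market clears where 504.4 - 0.8P = -68 + P. Rearranging, 1.8P = 572.4, hence P* = 318.
Then Q* = 504.4 - 0.8(318) = 250.
Demand choke price (Qd = 0): P = 504.4/0.8 = 630.5. Consumer surplus = ½ × (630.5 - 318) × 250 = 39062.5.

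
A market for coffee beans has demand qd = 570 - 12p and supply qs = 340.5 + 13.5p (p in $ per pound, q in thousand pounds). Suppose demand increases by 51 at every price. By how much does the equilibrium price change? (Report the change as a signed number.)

Set qd = qs: 570 - 12p = 340.5 + 13.5p, so 229.5 = 25.5p and p* = 9.
Substitute back: q* = 570 - 12(9) = 462.
After the shift, demand is qd = 621 - 12p.
New equilibrium: 280.5 = 25.5p, so p = 11 and q = 489.
Δp = 11 - 9 = 2.

Δp = 2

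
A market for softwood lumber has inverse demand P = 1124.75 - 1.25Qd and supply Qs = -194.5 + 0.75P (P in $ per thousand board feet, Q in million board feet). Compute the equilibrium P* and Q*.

P* = 706, Q* = 335

Rewriting in direct form: Qd = 899.8 - 0.8P.
Equating demand and supply, 899.8 - 0.8P = -194.5 + 0.75P gives 1.55P = 1094.3, so P* = 706.
From the demand curve, Q* = 899.8 - 0.8(706) = 335.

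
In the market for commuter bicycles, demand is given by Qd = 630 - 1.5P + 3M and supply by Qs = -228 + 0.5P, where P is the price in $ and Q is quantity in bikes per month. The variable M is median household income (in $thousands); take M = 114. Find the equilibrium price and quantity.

With M = 114, demand is Qd = 972 - 1.5P.
At equilibrium Qd = Qs, so 972 - 1.5P = -228 + 0.5P; collecting terms, 1200 = 2P and P* = 600.
Then Q* = 972 - 1.5(600) = 72.

P* = 600, Q* = 72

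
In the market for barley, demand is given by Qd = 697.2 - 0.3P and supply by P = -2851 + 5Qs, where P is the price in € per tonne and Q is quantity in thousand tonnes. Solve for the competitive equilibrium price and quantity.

Inverting to quantity form: Qs = 570.2 + 0.2P.
Equating demand and supply, 697.2 - 0.3P = 570.2 + 0.2P gives 0.5P = 127, so P* = 254.
Then Q* = 697.2 - 0.3(254) = 621.

P* = 254, Q* = 621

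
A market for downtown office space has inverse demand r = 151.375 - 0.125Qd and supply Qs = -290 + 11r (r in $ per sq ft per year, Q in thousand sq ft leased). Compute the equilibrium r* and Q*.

Solving each curve for Q: Qd = 1211 - 8r.
At equilibrium Qd = Qs, so 1211 - 8r = -290 + 11r; collecting terms, 1501 = 19r and r* = 79.
Plugging r* into demand: Q* = 1211 - 8(79) = 579.

r* = 79, Q* = 579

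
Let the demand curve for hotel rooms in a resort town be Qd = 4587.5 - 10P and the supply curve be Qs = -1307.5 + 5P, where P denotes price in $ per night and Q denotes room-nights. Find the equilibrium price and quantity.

P* = 393, Q* = 657.5

Set Qd = Qs: 4587.5 - 10P = -1307.5 + 5P, so 5895 = 15P and P* = 393.
Then Q* = 4587.5 - 10(393) = 657.5.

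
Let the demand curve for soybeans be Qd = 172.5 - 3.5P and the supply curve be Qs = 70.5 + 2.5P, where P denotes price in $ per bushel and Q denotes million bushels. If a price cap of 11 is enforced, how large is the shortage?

Shortage = 36

With P fixed at 11, quantity demanded is 134 and quantity supplied is 98.
Shortage = Qd - Qs = 134 - 98 = 36.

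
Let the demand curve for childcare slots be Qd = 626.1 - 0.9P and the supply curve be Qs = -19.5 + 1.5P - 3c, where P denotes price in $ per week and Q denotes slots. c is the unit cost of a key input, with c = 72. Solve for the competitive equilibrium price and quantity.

P* = 359, Q* = 303

With c = 72, supply is Qs = -235.5 + 1.5P.
Equating demand and supply, 626.1 - 0.9P = -235.5 + 1.5P gives 2.4P = 861.6, so P* = 359.
From the demand curve, Q* = 626.1 - 0.9(359) = 303.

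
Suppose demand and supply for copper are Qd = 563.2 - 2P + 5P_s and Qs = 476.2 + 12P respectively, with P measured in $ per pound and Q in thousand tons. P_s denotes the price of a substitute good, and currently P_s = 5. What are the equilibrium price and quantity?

P* = 8, Q* = 572.2

With P_s = 5, demand is Qd = 588.2 - 2P.
Set Qd = Qs: 588.2 - 2P = 476.2 + 12P, so 112 = 14P and P* = 8.
From the demand curve, Q* = 588.2 - 2(8) = 572.2.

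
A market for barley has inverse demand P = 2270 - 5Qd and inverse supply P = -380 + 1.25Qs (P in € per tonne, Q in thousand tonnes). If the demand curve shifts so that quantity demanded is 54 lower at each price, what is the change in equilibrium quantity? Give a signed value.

Solving each curve for Q: Qd = 454 - 0.2P and Qs = 304 + 0.8P.
Equating demand and supply, 454 - 0.2P = 304 + 0.8P gives P = 150, so P* = 150.
Plugging P* into demand: Q* = 454 - 0.2(150) = 424.
After the shift, demand is Qd = 400 - 0.2P.
The new intersection has 96 = P, i.e. P = 96, Q = 380.8.
ΔQ = 380.8 - 424 = -43.2.

ΔQ = -43.2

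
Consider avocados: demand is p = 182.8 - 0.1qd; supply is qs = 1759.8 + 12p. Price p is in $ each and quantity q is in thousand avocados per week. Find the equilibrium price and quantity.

Inverting to quantity form: qd = 1828 - 10p.
Set qd = qs: 1828 - 10p = 1759.8 + 12p, so 68.2 = 22p and p* = 3.1.
Then q* = 1828 - 10(3.1) = 1797.

p* = 3.1, q* = 1797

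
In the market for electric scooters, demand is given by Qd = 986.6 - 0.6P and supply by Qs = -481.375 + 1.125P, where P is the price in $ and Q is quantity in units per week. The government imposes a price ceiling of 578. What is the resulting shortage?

Shortage = 470.925

With P fixed at 578, quantity demanded is 639.8 and quantity supplied is 168.875.
Shortage = Qd - Qs = 639.8 - 168.875 = 470.925.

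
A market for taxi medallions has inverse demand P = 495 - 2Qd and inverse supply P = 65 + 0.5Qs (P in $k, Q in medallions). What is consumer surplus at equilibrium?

In direct form, Qd = 247.5 - 0.5P and Qs = -130 + 2P.
The market clears where 247.5 - 0.5P = -130 + 2P. Rearranging, 2.5P = 377.5, hence P* = 151.
Then Q* = 247.5 - 0.5(151) = 172.
Demand choke price (Qd = 0): P = 247.5/0.5 = 495. Consumer surplus = ½ × (495 - 151) × 172 = 29584.

Consumer surplus = 29584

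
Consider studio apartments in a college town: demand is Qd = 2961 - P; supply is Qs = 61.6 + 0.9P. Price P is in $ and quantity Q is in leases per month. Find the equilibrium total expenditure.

At equilibrium Qd = Qs, so 2961 - P = 61.6 + 0.9P; collecting terms, 2899.4 = 1.9P and P* = 1526.
Substitute back: Q* = 2961 - 1526 = 1435.
Total expenditure = P* × Q* = 1526 × 1435 = 2189810.

Total expenditure = 2189810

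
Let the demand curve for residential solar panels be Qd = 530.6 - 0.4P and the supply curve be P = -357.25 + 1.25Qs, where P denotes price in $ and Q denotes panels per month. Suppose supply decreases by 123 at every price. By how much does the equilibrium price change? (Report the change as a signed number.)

Rewriting in direct form: Qs = 285.8 + 0.8P.
At equilibrium Qd = Qs, so 530.6 - 0.4P = 285.8 + 0.8P; collecting terms, 244.8 = 1.2P and P* = 204.
Then Q* = 530.6 - 0.4(204) = 449.
After the shift, supply is Qs = 162.8 + 0.8P.
Re-solving, 1.2P = 367.8 gives P = 306.5 and Q = 408.
ΔP = 306.5 - 204 = 102.5.

ΔP = 102.5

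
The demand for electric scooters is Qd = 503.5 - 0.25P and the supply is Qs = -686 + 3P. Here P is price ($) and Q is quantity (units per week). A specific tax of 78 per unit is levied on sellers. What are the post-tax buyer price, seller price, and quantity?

P_b = 438, P_s = 360, Q = 394

With a tax of 78 on sellers, they supply based on the net price P_s = P_b - 78, so Qs = -920 + 3P_b.
Market clearing requires 503.5 - 0.25P_b = -920 + 3P_b; hence 1423.5 = 3.25P_b and P_b = 438.
Then P_s = 438 - 78 = 360 and Q = 503.5 - 0.25(438) = 394.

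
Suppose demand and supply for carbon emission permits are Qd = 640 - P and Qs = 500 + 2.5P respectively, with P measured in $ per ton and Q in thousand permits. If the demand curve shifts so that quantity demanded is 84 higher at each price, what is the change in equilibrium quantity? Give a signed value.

ΔQ = 60

At equilibrium Qd = Qs, so 640 - P = 500 + 2.5P; collecting terms, 140 = 3.5P and P* = 40.
Plugging P* into demand: Q* = 640 - 40 = 600.
After the shift, demand is Qd = 724 - P.
The new intersection has 224 = 3.5P, i.e. P = 64, Q = 660.
ΔQ = 660 - 600 = 60.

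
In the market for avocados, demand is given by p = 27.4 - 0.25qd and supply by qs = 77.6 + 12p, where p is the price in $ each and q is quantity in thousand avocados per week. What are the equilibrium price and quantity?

Rewriting in direct form: qd = 109.6 - 4p.
At equilibrium qd = qs, so 109.6 - 4p = 77.6 + 12p; collecting terms, 32 = 16p and p* = 2.
From the demand curve, q* = 109.6 - 4(2) = 101.6.

p* = 2, q* = 101.6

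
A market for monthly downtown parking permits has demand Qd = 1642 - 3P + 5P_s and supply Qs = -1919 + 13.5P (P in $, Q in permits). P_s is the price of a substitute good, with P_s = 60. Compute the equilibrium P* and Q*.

P* = 234, Q* = 1240

With P_s = 60, demand is Qd = 1942 - 3P.
Equating demand and supply, 1942 - 3P = -1919 + 13.5P gives 16.5P = 3861, so P* = 234.
Substitute back: Q* = 1942 - 3(234) = 1240.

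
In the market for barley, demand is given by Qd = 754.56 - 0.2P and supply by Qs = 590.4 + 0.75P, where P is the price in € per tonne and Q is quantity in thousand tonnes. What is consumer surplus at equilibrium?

Set Qd = Qs: 754.56 - 0.2P = 590.4 + 0.75P, so 164.16 = 0.95P and P* = 172.8.
Plugging P* into demand: Q* = 754.56 - 0.2(172.8) = 720.
Demand choke price (Qd = 0): P = 754.56/0.2 = 3772.8. Consumer surplus = ½ × (3772.8 - 172.8) × 720 = 1296000.

Consumer surplus = 1296000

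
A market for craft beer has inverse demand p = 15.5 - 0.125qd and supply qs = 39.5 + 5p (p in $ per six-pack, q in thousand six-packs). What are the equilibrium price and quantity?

p* = 6.5, q* = 72

In direct form, qd = 124 - 8p.
At equilibrium qd = qs, so 124 - 8p = 39.5 + 5p; collecting terms, 84.5 = 13p and p* = 6.5.
Then q* = 124 - 8(6.5) = 72.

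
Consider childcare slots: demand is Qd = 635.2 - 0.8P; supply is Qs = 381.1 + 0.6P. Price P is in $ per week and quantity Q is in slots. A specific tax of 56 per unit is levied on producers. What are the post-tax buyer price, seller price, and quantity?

P_b = 205.5, P_s = 149.5, Q = 470.8

With a tax of 56 on producers, they supply based on the net price P_s = P_b - 56, so Qs = 347.5 + 0.6P_b.
Equate demand and the shifted supply: 635.2 - 0.8P_b = 347.5 + 0.6P_b, giving 1.4P_b = 287.7, so P_b = 205.5.
So P_s = 149.5 and the quantity traded is Q = 635.2 - 0.8(205.5) = 470.8.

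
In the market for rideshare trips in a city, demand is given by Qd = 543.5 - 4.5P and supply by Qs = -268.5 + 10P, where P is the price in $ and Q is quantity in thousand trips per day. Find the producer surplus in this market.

Equating demand and supply, 543.5 - 4.5P = -268.5 + 10P gives 14.5P = 812, so P* = 56.
From the demand curve, Q* = 543.5 - 4.5(56) = 291.5.
Supply choke price (Qs = 0): P = 26.85. Producer surplus = ½ × (56 - 26.85) × 291.5 = 4248.6125.

Producer surplus = 4248.6125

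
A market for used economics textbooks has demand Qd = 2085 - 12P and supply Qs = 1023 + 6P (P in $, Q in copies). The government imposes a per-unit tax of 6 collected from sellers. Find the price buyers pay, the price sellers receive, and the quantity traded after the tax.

P_b = 61, P_s = 55, Q = 1353

With a tax of 6 on sellers, they supply based on the net price P_s = P_b - 6, so Qs = 987 + 6P_b.
Market clearing requires 2085 - 12P_b = 987 + 6P_b; hence 1098 = 18P_b and P_b = 61.
So P_s = 55 and the quantity traded is Q = 2085 - 12(61) = 1353.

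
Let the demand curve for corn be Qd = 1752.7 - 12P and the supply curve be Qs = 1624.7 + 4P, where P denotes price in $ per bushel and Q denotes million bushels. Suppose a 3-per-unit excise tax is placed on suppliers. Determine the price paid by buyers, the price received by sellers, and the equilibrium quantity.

P_b = 8.75, P_s = 5.75, Q = 1647.7

Suppliers keep P_s = P_b - 3 per unit, so supply in terms of the buyer price is Qs = 1612.7 + 4P_b.
Market clearing requires 1752.7 - 12P_b = 1612.7 + 4P_b; hence 140 = 16P_b and P_b = 8.75.
Then P_s = 8.75 - 3 = 5.75 and Q = 1752.7 - 12(8.75) = 1647.7.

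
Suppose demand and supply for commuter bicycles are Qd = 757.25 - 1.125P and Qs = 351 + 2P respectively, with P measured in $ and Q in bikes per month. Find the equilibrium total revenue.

Set Qd = Qs: 757.25 - 1.125P = 351 + 2P, so 406.25 = 3.125P and P* = 130.
Substitute back: Q* = 757.25 - 1.125(130) = 611.
Total revenue = P* × Q* = 130 × 611 = 79430.

Total revenue = 79430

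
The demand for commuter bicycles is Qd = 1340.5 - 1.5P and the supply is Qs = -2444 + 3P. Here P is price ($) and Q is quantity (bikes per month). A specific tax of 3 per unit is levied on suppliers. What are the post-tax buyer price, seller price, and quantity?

P_b = 843, P_s = 840, Q = 76

Suppliers keep P_s = P_b - 3 per unit, so supply in terms of the buyer price is Qs = -2453 + 3P_b.
Equate demand and the shifted supply: 1340.5 - 1.5P_b = -2453 + 3P_b, giving 4.5P_b = 3793.5, so P_b = 843.
Then P_s = 843 - 3 = 840 and Q = 1340.5 - 1.5(843) = 76.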